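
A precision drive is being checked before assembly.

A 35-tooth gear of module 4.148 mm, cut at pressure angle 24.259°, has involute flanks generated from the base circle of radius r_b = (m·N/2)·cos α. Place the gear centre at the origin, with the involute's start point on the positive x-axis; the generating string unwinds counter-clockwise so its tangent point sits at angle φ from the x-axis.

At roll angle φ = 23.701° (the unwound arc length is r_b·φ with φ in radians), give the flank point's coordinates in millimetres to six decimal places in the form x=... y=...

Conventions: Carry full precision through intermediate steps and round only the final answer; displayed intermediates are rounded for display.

topology: single-mesh involute geometry — m = 4.148, N = 35
pitch radius r_p = m·N/2 = 4.148·35/2 = 72.590000
base radius r_b = r_p·cos α = 72.590000·cos 24.259° = 66.180123
roll angle φ = 23.701° = 0.41366049 rad
x = r_b·(cos φ + φ·sin φ) = 71.602399
y = r_b·(sin φ − φ·cos φ) = 1.534931

x=71.602399 y=1.534931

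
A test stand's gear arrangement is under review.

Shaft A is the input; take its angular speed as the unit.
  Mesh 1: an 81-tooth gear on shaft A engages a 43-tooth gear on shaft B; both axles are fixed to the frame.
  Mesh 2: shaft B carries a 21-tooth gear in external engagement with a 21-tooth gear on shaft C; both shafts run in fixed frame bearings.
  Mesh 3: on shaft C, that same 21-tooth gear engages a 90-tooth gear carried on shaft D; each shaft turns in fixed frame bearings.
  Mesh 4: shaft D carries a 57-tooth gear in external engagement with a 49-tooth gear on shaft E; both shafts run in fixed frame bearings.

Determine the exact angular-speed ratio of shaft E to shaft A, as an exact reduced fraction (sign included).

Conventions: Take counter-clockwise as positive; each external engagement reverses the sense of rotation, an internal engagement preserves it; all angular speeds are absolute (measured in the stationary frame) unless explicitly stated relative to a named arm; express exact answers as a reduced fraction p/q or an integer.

class = fixed-axis compound train [4 meshes; 4 ratios multiply, 4 sense flips]
mesh 1 [81T→43T]: running ratio 81/43, sense −
mesh 2 [21T→21T]: running ratio 81/43, sense +
mesh 3 [21T→90T]: running ratio 189/430, sense −
mesh 4 [57T→49T]: running ratio 1539/3010, sense +
ω_out/ω_in = 1539/3010

1539/3010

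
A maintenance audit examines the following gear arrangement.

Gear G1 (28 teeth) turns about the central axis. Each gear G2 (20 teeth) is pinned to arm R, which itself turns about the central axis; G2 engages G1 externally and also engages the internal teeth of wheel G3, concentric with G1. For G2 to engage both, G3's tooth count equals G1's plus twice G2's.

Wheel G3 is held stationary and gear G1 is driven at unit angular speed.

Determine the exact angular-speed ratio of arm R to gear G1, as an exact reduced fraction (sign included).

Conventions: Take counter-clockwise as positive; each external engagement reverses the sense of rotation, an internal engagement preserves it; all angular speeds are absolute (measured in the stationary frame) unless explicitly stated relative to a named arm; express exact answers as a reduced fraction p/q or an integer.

7/24

topology: planetary set — G1 28T / G2 20T / G3 68T, arm = carrier (Willis)
ring teeth: 28 + 2·20 = 68
28(ω_sun−ω_arm) = −68(ω_ring−ω_arm),  ω_ring = 0, ω_sun = 1
28(1−ω_arm) = −68(0−ω_arm)  ⇒  96·ω_arm = 28  ⇒  ω_arm = 7/24
ω_out/ω_in = 7/24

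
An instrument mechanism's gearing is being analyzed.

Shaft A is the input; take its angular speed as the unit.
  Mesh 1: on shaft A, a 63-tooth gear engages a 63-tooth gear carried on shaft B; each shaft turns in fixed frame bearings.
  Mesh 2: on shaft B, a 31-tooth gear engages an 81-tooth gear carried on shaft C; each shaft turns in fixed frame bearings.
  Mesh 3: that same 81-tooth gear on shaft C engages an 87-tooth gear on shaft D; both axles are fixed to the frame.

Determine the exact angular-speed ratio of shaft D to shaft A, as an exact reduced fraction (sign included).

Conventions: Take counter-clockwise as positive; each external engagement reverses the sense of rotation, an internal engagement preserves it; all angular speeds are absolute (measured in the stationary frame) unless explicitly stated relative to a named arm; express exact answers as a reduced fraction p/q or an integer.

-31/87

class = fixed-axis compound train [3 meshes; 3 ratios multiply, 3 sense flips]
mesh 1 [63T→63T]: running ratio 1, sense −
mesh 2 [31T→81T]: running ratio 31/81, sense +
mesh 3 [81T→87T]: running ratio 31/87, sense −
ω_out/ω_in = -31/87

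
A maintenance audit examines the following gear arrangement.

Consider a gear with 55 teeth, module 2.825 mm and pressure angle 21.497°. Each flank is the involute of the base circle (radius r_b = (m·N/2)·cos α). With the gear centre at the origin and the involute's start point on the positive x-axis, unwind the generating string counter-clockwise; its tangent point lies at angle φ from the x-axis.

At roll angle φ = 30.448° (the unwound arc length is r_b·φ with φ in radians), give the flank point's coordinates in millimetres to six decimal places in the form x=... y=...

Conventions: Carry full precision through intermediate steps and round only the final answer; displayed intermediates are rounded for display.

recognized (one wheel, involute flank): single-mesh tooth geometry, m = 2.825, N = 55
pitch radius r_p = m·N/2 = 2.825·55/2 = 77.687500
base radius r_b = r_p·cos α = 77.687500·cos 21.497° = 72.283306
roll angle φ = 30.448° = 0.53141785 rad
x = r_b·(cos φ + φ·sin φ) = 81.780515
y = r_b·(sin φ − φ·cos φ) = 3.514881

x=81.780515 y=3.514881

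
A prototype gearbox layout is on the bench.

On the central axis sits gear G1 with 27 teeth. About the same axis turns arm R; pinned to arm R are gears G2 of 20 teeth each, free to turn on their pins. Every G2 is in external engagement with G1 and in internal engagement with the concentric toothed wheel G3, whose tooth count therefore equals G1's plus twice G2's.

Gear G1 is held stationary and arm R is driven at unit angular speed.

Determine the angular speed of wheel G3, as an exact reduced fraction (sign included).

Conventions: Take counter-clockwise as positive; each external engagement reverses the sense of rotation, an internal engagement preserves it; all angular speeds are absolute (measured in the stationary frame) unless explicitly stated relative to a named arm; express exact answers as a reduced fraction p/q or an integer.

recognized (axles ride arm R): planetary set, 27/20/67 teeth
ring teeth: 27 + 2·20 = 67
27(ω_sun−ω_arm) = −67(ω_ring−ω_arm),  ω_sun = 0, ω_arm = 1
ω_ring = 1 − (27/67)(0−1) = 94/67
exact speed ratio = 94/67

94/67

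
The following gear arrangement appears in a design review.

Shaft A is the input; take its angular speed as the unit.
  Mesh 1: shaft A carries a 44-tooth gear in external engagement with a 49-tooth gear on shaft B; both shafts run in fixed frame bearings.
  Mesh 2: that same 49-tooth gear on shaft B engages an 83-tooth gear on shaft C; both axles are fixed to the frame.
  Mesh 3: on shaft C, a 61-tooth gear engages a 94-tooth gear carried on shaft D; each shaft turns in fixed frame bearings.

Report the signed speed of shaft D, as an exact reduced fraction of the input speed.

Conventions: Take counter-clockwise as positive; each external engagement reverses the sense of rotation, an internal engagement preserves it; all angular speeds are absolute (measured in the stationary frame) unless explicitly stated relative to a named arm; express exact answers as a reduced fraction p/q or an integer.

3-mesh fixed-axis compound train (all bearings frame-fixed)
mesh 1 [44T→49T]: |ω|/ω_in = 1×44/49 = 44/49, sense flips to −
mesh 2 [49T→83T]: |ω|/ω_in = (44/49)×49/83 = 44/83, sense flips to +
mesh 3 [61T→94T]: |ω|/ω_in = (44/83)×61/94 = 1342/3901, sense flips to −
signed output speed (× input speed) = -1342/3901

-1342/3901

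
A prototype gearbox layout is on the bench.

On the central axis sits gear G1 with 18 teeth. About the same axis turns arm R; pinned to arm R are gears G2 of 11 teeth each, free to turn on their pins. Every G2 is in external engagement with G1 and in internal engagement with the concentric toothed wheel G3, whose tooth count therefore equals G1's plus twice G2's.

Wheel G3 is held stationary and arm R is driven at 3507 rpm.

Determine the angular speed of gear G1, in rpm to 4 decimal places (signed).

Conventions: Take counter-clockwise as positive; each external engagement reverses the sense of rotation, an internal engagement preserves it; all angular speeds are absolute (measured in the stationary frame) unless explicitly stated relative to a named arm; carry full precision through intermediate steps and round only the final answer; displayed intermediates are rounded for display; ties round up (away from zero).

class = planetary set [G3 = 18+2·11 = 40; Willis about the carrier]
normalise by the input: solve with ω_arm = 1, then scale by 3507 rpm
ring teeth: 18 + 2·11 = 40
18(ω_sun−ω_arm) = −40(ω_ring−ω_arm),  ω_ring = 0, ω_arm = 1
ω_sun = 1 − (40/18)(0−1) = 29/9
scale: ω_sun = 29/9 × 3507 rpm = +11300.3333 rpm

+11300.3333 rpm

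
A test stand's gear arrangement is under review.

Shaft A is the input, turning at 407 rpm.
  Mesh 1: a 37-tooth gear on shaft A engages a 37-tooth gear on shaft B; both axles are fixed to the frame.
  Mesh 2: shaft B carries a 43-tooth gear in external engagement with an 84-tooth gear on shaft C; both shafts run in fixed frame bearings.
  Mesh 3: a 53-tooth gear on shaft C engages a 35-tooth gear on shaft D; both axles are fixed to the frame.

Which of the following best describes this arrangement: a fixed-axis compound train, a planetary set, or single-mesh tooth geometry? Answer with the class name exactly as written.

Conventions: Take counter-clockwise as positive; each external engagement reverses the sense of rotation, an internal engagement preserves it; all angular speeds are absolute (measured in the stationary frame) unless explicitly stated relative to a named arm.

fixed-axis compound train

class = fixed-axis compound train [3 meshes; 3 ratios multiply, 3 sense flips]
classification: fixed-axis compound train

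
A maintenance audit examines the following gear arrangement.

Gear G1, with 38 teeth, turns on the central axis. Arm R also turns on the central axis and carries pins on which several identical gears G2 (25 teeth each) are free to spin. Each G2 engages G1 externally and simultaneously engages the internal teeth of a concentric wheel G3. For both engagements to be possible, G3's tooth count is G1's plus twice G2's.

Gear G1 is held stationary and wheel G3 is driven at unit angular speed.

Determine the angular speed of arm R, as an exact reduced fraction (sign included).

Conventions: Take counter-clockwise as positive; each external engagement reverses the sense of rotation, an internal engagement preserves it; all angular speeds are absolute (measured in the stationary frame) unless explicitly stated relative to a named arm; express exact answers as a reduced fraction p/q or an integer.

topology: planetary set — G1 38T / G2 25T / G3 88T, arm = carrier (Willis)
ring teeth: 38 + 2·25 = 88
38(ω_sun−ω_arm) = −88(ω_ring−ω_arm),  ω_sun = 0, ω_ring = 1
38(0−ω_arm) = −88(1−ω_arm)  ⇒  126·ω_arm = 88  ⇒  ω_arm = 44/63
exact speed ratio = 44/63

44/63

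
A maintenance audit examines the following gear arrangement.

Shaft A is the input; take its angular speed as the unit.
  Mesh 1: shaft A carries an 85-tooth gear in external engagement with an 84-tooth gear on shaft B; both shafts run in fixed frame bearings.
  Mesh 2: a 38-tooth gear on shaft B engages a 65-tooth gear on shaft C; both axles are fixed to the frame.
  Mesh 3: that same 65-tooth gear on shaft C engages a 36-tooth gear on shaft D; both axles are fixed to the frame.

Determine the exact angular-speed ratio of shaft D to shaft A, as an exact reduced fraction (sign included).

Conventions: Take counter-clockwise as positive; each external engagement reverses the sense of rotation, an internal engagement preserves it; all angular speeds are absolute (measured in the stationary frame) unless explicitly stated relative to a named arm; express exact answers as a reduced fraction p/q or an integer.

class = fixed-axis compound train [3 meshes; 3 ratios multiply, 3 sense flips]
mesh 1 [85T→84T]: running ratio 85/84, sense −
mesh 2 [38T→65T]: running ratio 323/546, sense +
mesh 3 [65T→36T]: running ratio 1615/1512, sense −
ω_out/ω_in = -1615/1512

-1615/1512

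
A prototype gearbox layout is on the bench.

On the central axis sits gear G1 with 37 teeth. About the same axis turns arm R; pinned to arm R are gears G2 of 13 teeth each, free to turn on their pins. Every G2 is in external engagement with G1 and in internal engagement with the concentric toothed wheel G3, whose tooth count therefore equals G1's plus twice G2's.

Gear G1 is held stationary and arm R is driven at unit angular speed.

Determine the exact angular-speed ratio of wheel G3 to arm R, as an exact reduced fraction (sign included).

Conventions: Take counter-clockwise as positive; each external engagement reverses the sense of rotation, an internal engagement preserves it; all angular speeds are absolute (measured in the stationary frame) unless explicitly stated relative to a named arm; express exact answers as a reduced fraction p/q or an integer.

class = planetary set [G3 = 37+2·13 = 63; Willis about the carrier]
ring teeth: 37 + 2·13 = 63
37(ω_sun−ω_arm) = −63(ω_ring−ω_arm),  ω_sun = 0, ω_arm = 1
ω_ring = 1 − (37/63)(0−1) = 100/63
ω_out/ω_in = 100/63

100/63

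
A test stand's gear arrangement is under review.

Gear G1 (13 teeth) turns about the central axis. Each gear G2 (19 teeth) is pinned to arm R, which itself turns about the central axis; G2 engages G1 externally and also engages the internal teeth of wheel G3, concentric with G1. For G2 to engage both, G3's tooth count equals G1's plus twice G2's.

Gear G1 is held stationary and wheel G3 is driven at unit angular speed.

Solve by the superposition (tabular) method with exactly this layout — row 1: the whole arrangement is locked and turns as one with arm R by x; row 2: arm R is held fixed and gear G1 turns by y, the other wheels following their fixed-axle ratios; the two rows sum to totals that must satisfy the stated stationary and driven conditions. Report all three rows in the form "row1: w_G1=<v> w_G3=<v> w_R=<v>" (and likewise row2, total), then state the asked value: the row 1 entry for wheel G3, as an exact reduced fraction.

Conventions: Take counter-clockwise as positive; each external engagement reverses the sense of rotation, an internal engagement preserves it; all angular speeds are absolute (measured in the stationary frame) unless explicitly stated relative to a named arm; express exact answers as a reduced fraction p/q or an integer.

row1: w_G1=51/64 w_G3=51/64 w_R=51/64
row2: w_G1=-51/64 w_G3=13/64 w_R=0
total: w_G1=0 w_G3=1 w_R=51/64
asked value: 51/64

topology: planetary set — G1 13T / G2 19T / G3 51T, arm = carrier (Willis)
superposition row 1 [locked train]: every member turns x
superposition row 2 [arm held]: sun y, ring −(13/51)·y, arm 0
boundary: total ω_sun = x + y = 0 and total ω_ring = x − (13/51)·y = 1  ⇒  y = -51/64, x = 51/64
row 2 ring = −(13/51)·(-51/64) = 13/64
totals (row 1 + row 2): sun 51/64 + (-51/64) = 0, ring 51/64 + 13/64 = 1, arm 51/64 + 0 = 51/64
asked cell (row1, ring) = 51/64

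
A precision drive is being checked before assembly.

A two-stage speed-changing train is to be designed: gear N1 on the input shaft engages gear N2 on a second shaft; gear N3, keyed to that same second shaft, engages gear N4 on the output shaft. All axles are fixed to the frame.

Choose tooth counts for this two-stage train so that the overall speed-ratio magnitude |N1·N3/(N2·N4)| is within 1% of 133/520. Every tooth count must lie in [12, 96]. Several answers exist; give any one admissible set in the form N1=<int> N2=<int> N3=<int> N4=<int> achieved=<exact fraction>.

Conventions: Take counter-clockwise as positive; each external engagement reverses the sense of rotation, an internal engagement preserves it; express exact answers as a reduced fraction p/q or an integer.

N1=14 N2=13 N3=19 N4=80 achieved=133/520

design class (target 133/520): fixed-axis compound train
target = 133/520 in lowest terms: an exact hit needs N1·N3 = k·133 and N2·N4 = k·520 for one integer k, every count in [12, 96]; additionally prefer no 1:1 stage (N1 ≠ N2, N3 ≠ N4)
k = 1: no 1:1-free in-range split of k·133 and k·520 into factor pairs; take k = 2
k = 2: N1·N3 = 266 = 14·19, N2·N4 = 1040 = 13·80
achieved = 14·19/(13·80) = 133/520; |achieved − target| = 0 ≤ 133/52000 ✓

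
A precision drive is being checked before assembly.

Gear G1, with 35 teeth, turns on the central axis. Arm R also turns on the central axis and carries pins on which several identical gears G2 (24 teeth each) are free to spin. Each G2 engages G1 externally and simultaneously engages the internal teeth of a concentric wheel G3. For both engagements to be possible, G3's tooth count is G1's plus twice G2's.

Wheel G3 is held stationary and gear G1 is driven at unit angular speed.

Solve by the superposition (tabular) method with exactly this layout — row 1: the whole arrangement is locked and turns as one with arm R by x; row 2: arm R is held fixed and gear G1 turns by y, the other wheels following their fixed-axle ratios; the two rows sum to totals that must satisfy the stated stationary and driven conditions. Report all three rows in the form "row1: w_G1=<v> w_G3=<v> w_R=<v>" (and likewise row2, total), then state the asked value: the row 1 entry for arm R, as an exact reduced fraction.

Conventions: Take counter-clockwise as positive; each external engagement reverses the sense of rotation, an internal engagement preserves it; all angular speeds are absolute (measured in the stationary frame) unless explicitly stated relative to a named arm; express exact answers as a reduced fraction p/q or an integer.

topology: planetary set — G1 35T / G2 24T / G3 83T, arm = carrier (Willis)
row 1 — lock + rotate with arm: ω_sun = ω_ring = ω_arm = x
superposition row 2 [arm held]: sun y, ring −(35/83)·y, arm 0
boundary: total ω_ring = x − (35/83)·y = 0 and total ω_sun = x + y = 1  ⇒  y = 83/118, x = 35/118
row 2 ring = −(35/83)·83/118 = -35/118
totals (row 1 + row 2): sun 35/118 + 83/118 = 1, ring 35/118 + (-35/118) = 0, arm 35/118 + 0 = 35/118
asked cell (row1, arm) = 35/118

row1: w_G1=35/118 w_G3=35/118 w_R=35/118
row2: w_G1=83/118 w_G3=-35/118 w_R=0
total: w_G1=1 w_G3=0 w_R=35/118
asked value: 35/118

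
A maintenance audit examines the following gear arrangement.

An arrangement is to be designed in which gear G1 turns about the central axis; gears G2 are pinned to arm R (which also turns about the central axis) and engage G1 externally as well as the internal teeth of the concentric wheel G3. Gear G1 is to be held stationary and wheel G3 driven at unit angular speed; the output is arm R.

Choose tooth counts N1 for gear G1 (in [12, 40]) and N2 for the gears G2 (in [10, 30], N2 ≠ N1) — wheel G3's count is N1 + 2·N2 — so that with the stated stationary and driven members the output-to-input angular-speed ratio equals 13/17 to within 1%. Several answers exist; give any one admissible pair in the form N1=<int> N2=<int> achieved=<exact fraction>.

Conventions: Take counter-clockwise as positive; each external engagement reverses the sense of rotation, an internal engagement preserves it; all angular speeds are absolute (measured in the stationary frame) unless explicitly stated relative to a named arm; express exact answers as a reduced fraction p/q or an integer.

class = planetary set [ratio 13/17 wanted; Willis about the carrier]
Willis with ω_sun = 0: ω_arm/ω_ring = N3/(N1+N3); set equal to 13/17  ⇒  N3/N1 = (13/17)/(1 − 13/17) = 13/4
N3 = N1 + 2·N2  ⇒  N2/N1 = (N3/N1 − 1)/2 = (13/4 − 1)/2 = 9/8
smallest multiple with N1 ≥ 12 and N2 ≥ 10: k = 2  ⇒  N1 = 2·8 = 16, N2 = 2·9 = 18 (N1 ≤ 40, N2 ≤ 30, N2 ≠ N1 ✓), N3 = 16 + 2·18 = 52
check: N3/(N1+N3) with N1 = 16, N3 = 52 gives 13/17; |achieved − target| = 0 ≤ 13/1700 ✓

N1=16 N2=18 achieved=13/17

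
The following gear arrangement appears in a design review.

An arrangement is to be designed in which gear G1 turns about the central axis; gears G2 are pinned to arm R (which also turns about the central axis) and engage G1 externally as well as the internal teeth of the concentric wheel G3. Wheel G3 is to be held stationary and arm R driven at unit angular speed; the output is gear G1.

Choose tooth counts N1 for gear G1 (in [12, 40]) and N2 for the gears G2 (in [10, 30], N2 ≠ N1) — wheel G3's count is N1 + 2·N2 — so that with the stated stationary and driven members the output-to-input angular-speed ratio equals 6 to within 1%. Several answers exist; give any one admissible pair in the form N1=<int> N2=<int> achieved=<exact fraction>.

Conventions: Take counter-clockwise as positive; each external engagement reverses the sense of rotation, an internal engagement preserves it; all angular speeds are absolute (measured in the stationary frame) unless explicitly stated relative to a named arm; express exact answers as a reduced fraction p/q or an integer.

N1=12 N2=24 achieved=6

class = planetary set [ratio 6 wanted; Willis about the carrier]
Willis with ω_ring = 0: ω_sun/ω_arm = (N1+N3)/N1; set equal to 6  ⇒  N3/N1 = 6 − 1 = 5
N3 = N1 + 2·N2  ⇒  N2/N1 = (N3/N1 − 1)/2 = (5 − 1)/2 = 2
smallest multiple with N1 ≥ 12 and N2 ≥ 10: k = 12  ⇒  N1 = 12·1 = 12, N2 = 12·2 = 24 (N1 ≤ 40, N2 ≤ 30, N2 ≠ N1 ✓), N3 = 12 + 2·24 = 60
check: (N1+N3)/N1 with N1 = 12, N3 = 60 gives 6; |achieved − target| = 0 ≤ 3/50 ✓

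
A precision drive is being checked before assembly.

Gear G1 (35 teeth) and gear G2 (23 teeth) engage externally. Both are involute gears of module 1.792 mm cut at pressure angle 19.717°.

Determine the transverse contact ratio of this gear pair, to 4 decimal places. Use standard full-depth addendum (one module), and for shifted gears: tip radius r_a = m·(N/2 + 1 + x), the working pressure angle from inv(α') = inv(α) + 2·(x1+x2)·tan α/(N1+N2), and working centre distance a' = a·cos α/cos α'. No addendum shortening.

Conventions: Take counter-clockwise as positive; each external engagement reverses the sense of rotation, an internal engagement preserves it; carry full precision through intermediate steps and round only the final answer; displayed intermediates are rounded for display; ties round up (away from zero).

single-mesh involute tooth geometry (35T engaging 23T at module 1.792)
base radii: r_b1 = 29.521378, r_b2 = 19.399763
tip radii: r_a1 = 33.152000, r_a2 = 22.400000
no profile shift: α' = α, a' = a
action lengths: √(r_a1²−r_b1²) = 15.084539, √(r_a2²−r_b2²) = 11.198625
base pitch p_b = π·m·cos α = 5.299665
CR = (15.084539 + 11.198625 − 51.968000·sin 19.71700°)/5.299665 = 1.651138
contact ratio ≈ 1.6511

1.6511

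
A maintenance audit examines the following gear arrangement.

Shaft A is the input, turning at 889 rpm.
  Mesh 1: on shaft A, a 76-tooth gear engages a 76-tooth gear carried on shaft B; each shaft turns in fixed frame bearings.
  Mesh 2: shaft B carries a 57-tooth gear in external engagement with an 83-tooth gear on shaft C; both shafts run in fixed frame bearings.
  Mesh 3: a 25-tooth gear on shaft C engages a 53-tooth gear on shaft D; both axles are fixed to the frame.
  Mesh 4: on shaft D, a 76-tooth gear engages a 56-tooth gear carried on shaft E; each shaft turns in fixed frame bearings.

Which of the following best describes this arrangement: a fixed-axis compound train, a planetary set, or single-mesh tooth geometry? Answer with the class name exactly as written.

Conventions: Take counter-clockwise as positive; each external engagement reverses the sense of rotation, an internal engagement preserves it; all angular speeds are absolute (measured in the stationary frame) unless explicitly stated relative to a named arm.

4-mesh fixed-axis compound train (all bearings frame-fixed)
classification: fixed-axis compound train

fixed-axis compound train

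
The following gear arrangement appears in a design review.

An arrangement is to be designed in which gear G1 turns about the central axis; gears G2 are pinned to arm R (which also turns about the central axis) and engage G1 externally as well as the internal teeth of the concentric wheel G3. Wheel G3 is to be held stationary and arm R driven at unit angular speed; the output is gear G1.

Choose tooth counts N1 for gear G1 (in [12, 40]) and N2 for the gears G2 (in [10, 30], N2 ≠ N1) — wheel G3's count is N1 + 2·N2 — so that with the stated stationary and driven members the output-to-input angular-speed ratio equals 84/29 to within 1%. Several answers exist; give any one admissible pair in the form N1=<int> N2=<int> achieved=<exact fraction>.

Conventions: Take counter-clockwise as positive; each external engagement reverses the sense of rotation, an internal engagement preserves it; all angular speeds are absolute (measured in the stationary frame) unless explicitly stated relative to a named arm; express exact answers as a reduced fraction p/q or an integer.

N1=29 N2=13 achieved=84/29

topology: planetary set — design target 84/29, arm = carrier (Willis)
Willis with ω_ring = 0: ω_sun/ω_arm = (N1+N3)/N1; set equal to 84/29  ⇒  N3/N1 = 84/29 − 1 = 55/29
N3 = N1 + 2·N2  ⇒  N2/N1 = (N3/N1 − 1)/2 = (55/29 − 1)/2 = 13/29
smallest multiple with N1 ≥ 12 and N2 ≥ 10: k = 1  ⇒  N1 = 1·29 = 29, N2 = 1·13 = 13 (N1 ≤ 40, N2 ≤ 30, N2 ≠ N1 ✓), N3 = 29 + 2·13 = 55
check: (N1+N3)/N1 with N1 = 29, N3 = 55 gives 84/29; |achieved − target| = 0 ≤ 21/725 ✓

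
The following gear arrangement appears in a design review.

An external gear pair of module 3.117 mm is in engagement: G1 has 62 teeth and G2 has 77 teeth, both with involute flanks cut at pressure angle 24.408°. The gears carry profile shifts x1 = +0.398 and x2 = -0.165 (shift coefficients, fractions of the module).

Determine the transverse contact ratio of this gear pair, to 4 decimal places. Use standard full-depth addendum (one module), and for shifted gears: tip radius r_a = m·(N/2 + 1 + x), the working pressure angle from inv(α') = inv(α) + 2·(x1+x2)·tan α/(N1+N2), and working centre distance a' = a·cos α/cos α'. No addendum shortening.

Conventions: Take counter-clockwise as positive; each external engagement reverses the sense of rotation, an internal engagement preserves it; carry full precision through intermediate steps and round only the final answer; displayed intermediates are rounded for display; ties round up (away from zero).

1.5584

topology: single-mesh involute geometry — m = 3.117, 62T/77T pair
base radii: r_b1 = 87.991056, r_b2 = 109.279214
tip radii: r_a1 = 100.984566, r_a2 = 122.607195
inv(α') = inv(24.408°) + 2·(+0.398-0.165)·tan α/(62+77) = 0.02930986  ⇒  α' = 24.82323°
a' = a·cos α / cos α' = 216.6315·cos 24.408°/cos 24.82323° = 217.351993
action lengths: √(r_a1²−r_b1²) = 49.552565, √(r_a2²−r_b2²) = 55.592963
base pitch p_b = π·m·cos α = 8.917163
CR = (49.552565 + 55.592963 − 217.351993·sin 24.82323°)/8.917163 = 1.558434
contact ratio ≈ 1.5584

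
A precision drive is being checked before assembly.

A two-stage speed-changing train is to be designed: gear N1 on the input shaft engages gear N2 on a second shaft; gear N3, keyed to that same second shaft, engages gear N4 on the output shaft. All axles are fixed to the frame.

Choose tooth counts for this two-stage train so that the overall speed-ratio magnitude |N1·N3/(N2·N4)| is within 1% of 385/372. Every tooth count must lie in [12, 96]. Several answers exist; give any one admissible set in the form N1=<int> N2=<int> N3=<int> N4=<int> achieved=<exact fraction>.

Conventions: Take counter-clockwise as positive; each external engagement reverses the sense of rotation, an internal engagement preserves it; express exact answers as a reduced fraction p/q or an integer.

N1=14 N2=12 N3=55 N4=62 achieved=385/372

2-stage fixed-axis compound train for ratio 385/372
target = 385/372 in lowest terms: an exact hit needs N1·N3 = k·385 and N2·N4 = k·372 for one integer k, every count in [12, 96]; additionally prefer no 1:1 stage (N1 ≠ N2, N3 ≠ N4)
k = 1: no 1:1-free in-range split of k·385 and k·372 into factor pairs; take k = 2
k = 2: N1·N3 = 770 = 14·55, N2·N4 = 744 = 12·62
achieved = 14·55/(12·62) = 385/372; |achieved − target| = 0 ≤ 77/7440 ✓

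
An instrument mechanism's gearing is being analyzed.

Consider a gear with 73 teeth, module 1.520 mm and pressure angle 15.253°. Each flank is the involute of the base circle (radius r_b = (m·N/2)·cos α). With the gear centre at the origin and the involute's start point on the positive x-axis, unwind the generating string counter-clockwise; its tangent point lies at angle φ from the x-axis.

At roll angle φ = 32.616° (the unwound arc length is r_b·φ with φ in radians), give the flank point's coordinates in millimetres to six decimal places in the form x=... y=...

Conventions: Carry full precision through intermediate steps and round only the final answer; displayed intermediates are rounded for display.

x=61.508163 y=3.185852

topology: single-mesh involute geometry — m = 1.520, N = 73
pitch radius r_p = m·N/2 = 1.520·73/2 = 55.480000
base radius r_b = r_p·cos α = 55.480000·cos 15.253° = 53.525637
roll angle φ = 32.616° = 0.56925659 rad
x = r_b·(cos φ + φ·sin φ) = 61.508163
y = r_b·(sin φ − φ·cos φ) = 3.185852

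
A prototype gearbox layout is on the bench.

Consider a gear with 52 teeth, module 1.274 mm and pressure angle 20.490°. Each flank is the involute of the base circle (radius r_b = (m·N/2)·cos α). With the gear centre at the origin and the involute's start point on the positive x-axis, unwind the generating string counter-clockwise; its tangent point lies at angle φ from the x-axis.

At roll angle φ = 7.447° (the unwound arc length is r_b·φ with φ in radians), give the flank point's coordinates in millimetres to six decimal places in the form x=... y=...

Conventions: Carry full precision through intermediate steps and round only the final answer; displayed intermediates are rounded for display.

topology: single-mesh involute geometry — m = 1.274, N = 52
pitch radius r_p = m·N/2 = 1.274·52/2 = 33.124000
base radius r_b = r_p·cos α = 33.124000·cos 20.490° = 31.028354
roll angle φ = 7.447° = 0.12997467 rad
x = r_b·(cos φ + φ·sin φ) = 31.289335
y = r_b·(sin φ − φ·cos φ) = 0.022671

x=31.289335 y=0.022671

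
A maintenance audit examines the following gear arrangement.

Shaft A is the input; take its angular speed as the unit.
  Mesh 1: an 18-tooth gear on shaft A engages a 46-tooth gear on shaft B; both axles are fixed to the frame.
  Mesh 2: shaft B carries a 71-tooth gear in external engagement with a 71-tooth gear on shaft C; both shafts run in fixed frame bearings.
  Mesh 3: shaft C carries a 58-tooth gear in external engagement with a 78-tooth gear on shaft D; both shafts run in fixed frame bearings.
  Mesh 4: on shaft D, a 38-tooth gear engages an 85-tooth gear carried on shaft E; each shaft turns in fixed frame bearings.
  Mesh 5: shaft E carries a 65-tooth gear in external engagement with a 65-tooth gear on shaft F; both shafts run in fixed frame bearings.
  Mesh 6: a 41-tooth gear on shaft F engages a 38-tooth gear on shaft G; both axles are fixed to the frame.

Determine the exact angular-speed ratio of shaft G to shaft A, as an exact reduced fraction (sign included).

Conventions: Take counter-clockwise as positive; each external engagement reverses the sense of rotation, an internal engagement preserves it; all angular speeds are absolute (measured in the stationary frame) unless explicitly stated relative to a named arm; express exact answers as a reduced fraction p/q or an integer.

3567/25415

class = fixed-axis compound train [6 meshes; 6 ratios multiply, 6 sense flips]
mesh 1 [18T→46T]: running ratio 9/23, sense −
mesh 2 [71T→71T]: running ratio 9/23, sense +
mesh 3 [58T→78T]: running ratio 87/299, sense −
mesh 4 [38T→85T]: running ratio 3306/25415, sense +
mesh 5 [65T→65T]: running ratio 3306/25415, sense −
mesh 6 [41T→38T]: running ratio 3567/25415, sense +
ω_out/ω_in = 3567/25415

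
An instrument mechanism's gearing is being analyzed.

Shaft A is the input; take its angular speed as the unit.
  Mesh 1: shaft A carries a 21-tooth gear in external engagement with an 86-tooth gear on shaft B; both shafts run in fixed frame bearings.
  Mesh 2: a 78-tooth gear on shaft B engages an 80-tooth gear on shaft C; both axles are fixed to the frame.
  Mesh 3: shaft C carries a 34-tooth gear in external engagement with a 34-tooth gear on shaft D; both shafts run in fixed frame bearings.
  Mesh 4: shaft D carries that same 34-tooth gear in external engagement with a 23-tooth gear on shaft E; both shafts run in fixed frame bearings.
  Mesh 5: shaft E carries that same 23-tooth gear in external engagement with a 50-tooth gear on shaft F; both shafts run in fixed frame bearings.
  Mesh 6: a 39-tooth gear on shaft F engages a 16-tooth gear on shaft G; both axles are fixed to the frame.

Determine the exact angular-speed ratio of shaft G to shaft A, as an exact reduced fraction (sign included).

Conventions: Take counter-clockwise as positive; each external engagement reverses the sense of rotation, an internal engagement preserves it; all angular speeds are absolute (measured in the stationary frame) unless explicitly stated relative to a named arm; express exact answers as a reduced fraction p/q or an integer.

class = fixed-axis compound train [6 meshes; 6 ratios multiply, 6 sense flips]
mesh 1 [21T→86T]: running ratio 21/86, sense −
mesh 2 [78T→80T]: running ratio 819/3440, sense +
mesh 3 [34T→34T]: running ratio 819/3440, sense −
mesh 4 [34T→23T]: running ratio 13923/39560, sense +
mesh 5 [23T→50T]: running ratio 13923/86000, sense −
mesh 6 [39T→16T]: running ratio 542997/1376000, sense +
ω_out/ω_in = 542997/1376000

542997/1376000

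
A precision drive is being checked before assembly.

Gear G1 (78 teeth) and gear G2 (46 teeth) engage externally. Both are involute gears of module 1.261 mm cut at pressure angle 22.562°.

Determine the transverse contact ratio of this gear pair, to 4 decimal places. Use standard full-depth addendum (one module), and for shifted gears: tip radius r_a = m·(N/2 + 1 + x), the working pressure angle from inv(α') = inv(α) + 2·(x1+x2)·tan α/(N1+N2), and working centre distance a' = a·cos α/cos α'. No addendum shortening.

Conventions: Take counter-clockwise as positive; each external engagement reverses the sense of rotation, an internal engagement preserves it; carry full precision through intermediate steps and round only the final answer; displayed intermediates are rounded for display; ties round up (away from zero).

single-mesh involute tooth geometry (78T engaging 46T at module 1.261)
base radii: r_b1 = 45.415080, r_b2 = 26.783252
tip radii: r_a1 = 50.440000, r_a2 = 30.264000
no profile shift: α' = α, a' = a
action lengths: √(r_a1²−r_b1²) = 21.946848, √(r_a2²−r_b2²) = 14.091384
base pitch p_b = π·m·cos α = 3.658351
CR = (21.946848 + 14.091384 − 78.182000·sin 22.56200°)/3.658351 = 1.651327
contact ratio ≈ 1.6513

1.6513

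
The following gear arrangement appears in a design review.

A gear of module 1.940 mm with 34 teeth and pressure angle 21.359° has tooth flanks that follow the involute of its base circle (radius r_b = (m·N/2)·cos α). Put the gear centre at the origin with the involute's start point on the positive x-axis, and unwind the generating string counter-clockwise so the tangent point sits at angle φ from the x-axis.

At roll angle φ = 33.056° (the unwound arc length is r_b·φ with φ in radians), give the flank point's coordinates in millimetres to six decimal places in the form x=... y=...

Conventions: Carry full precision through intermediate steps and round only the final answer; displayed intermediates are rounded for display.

x=35.409047 y=1.901449

topology: single-mesh involute geometry — m = 1.940, N = 34
pitch radius r_p = m·N/2 = 1.940·34/2 = 32.980000
base radius r_b = r_p·cos α = 32.980000·cos 21.359° = 30.714824
roll angle φ = 33.056° = 0.57693604 rad
x = r_b·(cos φ + φ·sin φ) = 35.409047
y = r_b·(sin φ − φ·cos φ) = 1.901449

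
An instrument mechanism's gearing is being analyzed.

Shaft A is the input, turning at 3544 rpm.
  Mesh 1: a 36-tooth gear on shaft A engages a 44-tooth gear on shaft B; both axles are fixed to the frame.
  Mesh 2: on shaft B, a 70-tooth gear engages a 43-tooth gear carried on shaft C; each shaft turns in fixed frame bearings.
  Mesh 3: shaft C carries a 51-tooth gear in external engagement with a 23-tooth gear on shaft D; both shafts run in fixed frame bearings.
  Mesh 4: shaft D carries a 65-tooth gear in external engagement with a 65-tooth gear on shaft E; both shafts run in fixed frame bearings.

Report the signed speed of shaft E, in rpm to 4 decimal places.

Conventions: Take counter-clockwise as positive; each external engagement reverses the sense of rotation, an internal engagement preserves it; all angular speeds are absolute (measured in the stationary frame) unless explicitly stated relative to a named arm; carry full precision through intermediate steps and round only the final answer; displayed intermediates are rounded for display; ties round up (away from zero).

topology: fixed-axis compound train — 4 meshes, A→E
mesh 1 [36T→44T]: ω = 3544.0000×36/44 = 2899.6364 rpm, sense flips to −
mesh 2 [70T→43T]: ω = 2899.6364×70/43 = 4720.3383 rpm, sense flips to +
mesh 3 [51T→23T]: ω = 4720.3383×51/23 = 10466.8370 rpm, sense flips to −
mesh 4 [65T→65T]: ω = 10466.8370×65/65 = 10466.8370 rpm, sense flips to +
signed output speed = +10466.8370 rpm

+10466.8370 rpm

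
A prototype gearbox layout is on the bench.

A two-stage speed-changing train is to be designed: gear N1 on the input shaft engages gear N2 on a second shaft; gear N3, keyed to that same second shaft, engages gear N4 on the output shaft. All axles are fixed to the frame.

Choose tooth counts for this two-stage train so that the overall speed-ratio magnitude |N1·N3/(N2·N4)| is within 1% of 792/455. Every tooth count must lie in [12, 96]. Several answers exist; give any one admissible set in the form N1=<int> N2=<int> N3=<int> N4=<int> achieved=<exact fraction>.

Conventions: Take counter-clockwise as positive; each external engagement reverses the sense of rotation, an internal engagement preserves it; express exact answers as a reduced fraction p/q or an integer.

design class (target 792/455): fixed-axis compound train
target = 792/455 in lowest terms: an exact hit needs N1·N3 = k·792 and N2·N4 = k·455 for one integer k, every count in [12, 96]; additionally prefer no 1:1 stage (N1 ≠ N2, N3 ≠ N4)
k = 1: N1·N3 = 792 = 12·66, N2·N4 = 455 = 13·35
achieved = 12·66/(13·35) = 792/455; |achieved − target| = 0 ≤ 198/11375 ✓

N1=12 N2=13 N3=66 N4=35 achieved=792/455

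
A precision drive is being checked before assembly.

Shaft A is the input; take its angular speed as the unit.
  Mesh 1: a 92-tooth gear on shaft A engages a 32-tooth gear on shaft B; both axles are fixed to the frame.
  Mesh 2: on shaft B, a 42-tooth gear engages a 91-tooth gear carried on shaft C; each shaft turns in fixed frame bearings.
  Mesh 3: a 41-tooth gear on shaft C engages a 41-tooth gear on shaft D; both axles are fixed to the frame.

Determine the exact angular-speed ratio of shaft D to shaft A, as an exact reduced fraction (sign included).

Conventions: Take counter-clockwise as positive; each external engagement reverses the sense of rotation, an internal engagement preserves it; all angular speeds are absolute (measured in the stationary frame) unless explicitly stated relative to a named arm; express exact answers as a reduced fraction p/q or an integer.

-69/52

class = fixed-axis compound train [3 meshes; 3 ratios multiply, 3 sense flips]
mesh 1 [92T→32T]: running ratio 23/8, sense −
mesh 2 [42T→91T]: running ratio 69/52, sense +
mesh 3 [41T→41T]: running ratio 69/52, sense −
ω_out/ω_in = -69/52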